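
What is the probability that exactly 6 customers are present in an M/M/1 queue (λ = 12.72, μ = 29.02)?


ρ = 12.72/29.02 = 0.4383
P_n = (1−ρ)·ρ^n = (1 − 0.4383)·0.4383^6 = 0.5617·0.007092 = 0.003983

Final: 0.003983


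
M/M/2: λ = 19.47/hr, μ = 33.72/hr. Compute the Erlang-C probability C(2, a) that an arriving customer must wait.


a = λ/μ = 0.5774; ρ = a/2 = 0.2887
P₀ = 0.551950 (from M/M/c formula)
C(c,a) = [a^c/(c!(1−ρ))]·P₀ = [0.33339/(2·0.7113)]·0.551950
= 0.23436·0.551950 = 0.129352

Final: 0.129352


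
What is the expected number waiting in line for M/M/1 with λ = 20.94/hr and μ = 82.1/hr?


ρ = 20.94/82.1 = 0.2551
Lq = ρ²/(1−ρ) = 0.06505/0.7449 = 0.08733

Final: 0.08733


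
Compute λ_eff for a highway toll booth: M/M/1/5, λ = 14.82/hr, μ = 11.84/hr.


ρ = 1.2517; P_K = (1−ρ)ρ^5/(1−ρ^6) = 0.271740
λ_eff = λ(1 − P_K) = 14.82·(1 − 0.271740) = 14.82·0.728260 = 10.7928 /hr

Final: 10.7928 /hr


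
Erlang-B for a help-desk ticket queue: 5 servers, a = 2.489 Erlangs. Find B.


B(c,a) = (a^c/c!) / Σ_{k=0}^{c} a^k/k!
a^5/5! = 0.796055
Σ terms (k=0..5): 1.00000 + 2.48900 + 3.09756 + 2.56994 + 1.59915 + 0.79606 = 11.551705
B = 0.796055/11.551705 = 0.068912

Final: 0.068912


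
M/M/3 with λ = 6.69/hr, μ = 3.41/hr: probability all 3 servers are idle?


a = λ/μ = 6.69/3.41 = 1.9619; ρ = a/c = 0.6540
Σ_{k=0}^{2} a^k/k! (terms k=0..2) = 1.00000 + 1.96188 + 1.92448 = 4.88636
Tail: a^3/(3!(1−ρ)) = 7.55119/(6·0.3460) = 3.63694
P₀ = 1/(4.88636 + 3.63694) = 1/8.52330 = 0.117325

Final: 0.117325


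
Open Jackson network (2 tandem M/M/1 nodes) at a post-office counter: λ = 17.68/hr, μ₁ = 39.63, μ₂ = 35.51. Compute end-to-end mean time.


Each node sees arrival rate λ = 17.68/hr (tandem ⇒ throughput preserved).
W₁ = 1/(μ₁−λ) = 1/(39.63−17.68) = 0.04556 hr
W₂ = 1/(μ₂−λ) = 1/(35.51−17.68) = 0.05609 hr
W_total = W₁ + W₂ = 0.04556 + 0.05609 = 0.10164 hr

Final: 0.10164 hr


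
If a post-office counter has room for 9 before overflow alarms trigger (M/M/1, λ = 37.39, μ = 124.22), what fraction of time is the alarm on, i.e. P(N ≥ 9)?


ρ = 37.39/124.22 = 0.3010
P(N ≥ n) = ρ^n = 0.3010^9 = 0.00002028

Final: 0.00002028


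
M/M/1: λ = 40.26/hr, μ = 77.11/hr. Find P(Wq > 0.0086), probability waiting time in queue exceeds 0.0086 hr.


ρ = 40.26/77.11 = 0.5221
P(Wq > t) = ρ·e^{−(μ−λ)t} = 0.5221·e^{−0.3169}
= 0.5221·0.728396 = 0.380304

Final: 0.380304


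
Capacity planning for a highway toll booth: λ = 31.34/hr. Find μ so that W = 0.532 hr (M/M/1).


W = 1/(μ−λ) ⇒ μ − λ = 1/W = 1/0.532 = 1.8797
μ = λ + 1/W = 31.34 + 1.8797 = 33.2197 per hr

Final: 33.2197 /hr


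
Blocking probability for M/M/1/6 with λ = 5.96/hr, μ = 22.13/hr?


ρ = λ/μ = 5.96/22.13 = 0.2693
P_K = (1−ρ)ρ^K/(1−ρ^(K+1)) = (0.7307·0.0003816)/(1 − 0.0001028)
= 0.0002788/0.999897 = 0.0002788

Final: 0.0002788


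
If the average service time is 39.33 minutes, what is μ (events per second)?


μ = 1/(service time) in consistent units.
1 second = 0.0166667 min, so μ = 0.0166667/39.33 = 0.0004238 per second

Final: 0.0004238 /sec


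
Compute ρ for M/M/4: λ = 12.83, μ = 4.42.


ρ = λ/(cμ) = 12.83/(4·4.42) = 12.83/17.68 = 0.7257

Final: 0.7257


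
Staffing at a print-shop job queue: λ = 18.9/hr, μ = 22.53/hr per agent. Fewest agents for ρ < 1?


Stability requires cμ > λ ⇔ c > λ/μ.
λ/μ = 18.9/22.53 = 0.8389
Minimum integer c = ⌊0.8389⌋ + 1 = 1
Check: 1·22.53 = 22.53 > 18.9, while 0·22.53 = 0.00 ≤ 18.9

Final: 1 servers


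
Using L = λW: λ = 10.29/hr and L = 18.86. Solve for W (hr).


W = L/λ = 18.86/10.29 = 1.8328 hr

Final: 1.8328 hr


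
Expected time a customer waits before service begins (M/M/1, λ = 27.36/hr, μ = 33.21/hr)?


ρ = 27.36/33.21 = 0.8238
Wq = ρ/(μ−λ) = 0.8238/(33.21 − 27.36) = 0.8238/5.85 = 0.1408 hr

Final: 0.1408 hr


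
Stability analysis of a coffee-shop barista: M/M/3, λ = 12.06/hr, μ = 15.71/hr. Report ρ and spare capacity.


Total capacity cμ = 3·15.71 = 47.13/hr
ρ = λ/(cμ) = 12.06/47.13 = 0.2559
Stable ⇔ ρ < 1: YES
Spare capacity = cμ − λ = 47.13 − 12.06 = 35.07/hr

Final: ρ = 0.2559; stable; margin = 35.07/hr


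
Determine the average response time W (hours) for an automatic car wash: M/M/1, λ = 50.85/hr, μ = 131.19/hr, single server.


W = 1/(μ−λ) = 1/(131.19 − 50.85) = 1/80.34 = 0.01245 hr

Final: 0.01245 hr


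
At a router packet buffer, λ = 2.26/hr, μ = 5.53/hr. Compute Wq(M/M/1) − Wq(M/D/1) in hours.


ρ = 2.26/5.53 = 0.4087
Wq(M/M/1) = ρ/(μ−λ) = 0.4087/3.27 = 0.12498 hr
Wq(M/D/1) = ρ/(2(μ−λ)) = 0.06249 hr
Savings = 0.12498 − 0.06249 = 0.06249 hr

Final: 0.06249 hr


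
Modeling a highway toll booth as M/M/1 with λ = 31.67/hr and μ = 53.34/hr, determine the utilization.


ρ = λ/μ = 31.67/53.34 = 0.5937

Final: 0.5937


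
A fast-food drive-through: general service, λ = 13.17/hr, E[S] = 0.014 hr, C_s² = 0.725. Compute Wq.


ρ = λ·E[S] = 13.17·0.014 = 0.1844
E[S²] = E[S]²(1+C_s²) = 0.014²·(1+0.725) = 0.0003381
Wq = λ·E[S²]/(2(1−ρ)) = 13.17·0.0003381/(2·0.8156) = 0.002730 hr

Final: 0.002730 hr


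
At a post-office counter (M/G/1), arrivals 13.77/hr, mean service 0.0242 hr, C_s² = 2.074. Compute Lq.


ρ = λ·E[S] = 13.77·0.0242 = 0.3332
Lq = ρ²(1+C_s²)/(2(1−ρ)) = 0.1110·(1+2.074)/(2·0.6668)
= 0.1110·3.0740/1.3335 = 0.25598

Final: 0.25598


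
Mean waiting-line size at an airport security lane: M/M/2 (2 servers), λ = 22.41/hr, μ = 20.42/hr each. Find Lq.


a = λ/μ = 1.0975; ρ = a/2 = 0.5487
P₀ = 0.291383
Lq = P₀·a^c·ρ / (c!·(1−ρ)²) = 0.291383·1.20440·0.5487/(2·0.20365)
= 0.47281

Final: 0.47281


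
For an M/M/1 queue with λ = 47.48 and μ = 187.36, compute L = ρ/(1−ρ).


ρ = λ/μ = 47.48/187.36 = 0.2534
L = ρ/(1−ρ) = 0.2534/(1 − 0.2534) = 0.2534/0.7466 = 0.3394

Final: 0.3394


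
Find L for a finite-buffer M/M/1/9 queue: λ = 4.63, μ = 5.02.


ρ = 4.63/5.02 = 0.9223
L = ρ[1 − (K+1)ρ^K + Kρ^(K+1)] / [(1−ρ)(1−ρ^(K+1))]
Numerator: 0.9223·(1 − 10·0.482943 + 9·0.445423) = 0.165446
Denominator: (0.07769)·(0.554577) = 0.043085
L = 0.165446/0.043085 = 3.8400

Final: 3.8400


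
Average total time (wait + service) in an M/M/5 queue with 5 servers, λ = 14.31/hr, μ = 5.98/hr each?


a = 2.3930; ρ = 0.4786; P₀ = 0.089603
Lq = P₀·a^c·ρ/(c!(1−ρ)²) = 0.10315
Wq = Lq/λ = 0.10315/14.31 = 0.007208 hr
W = Wq + 1/μ = 0.007208 + 0.16722 = 0.17443 hr

Final: 0.17443 hr


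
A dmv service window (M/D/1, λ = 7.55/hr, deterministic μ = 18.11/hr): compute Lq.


ρ = 7.55/18.11 = 0.4169
M/D/1: Lq = ρ²/(2(1−ρ)) = 0.1738/(2·0.5831) = 0.14903

Final: 0.14903


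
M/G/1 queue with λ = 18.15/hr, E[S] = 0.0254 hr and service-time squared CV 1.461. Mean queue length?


ρ = λ·E[S] = 18.15·0.0254 = 0.4610
Lq = ρ²(1+C_s²)/(2(1−ρ)) = 0.2125·(1+1.461)/(2·0.5390)
= 0.2125·2.4610/1.0780 = 0.48520

Final: 0.48520


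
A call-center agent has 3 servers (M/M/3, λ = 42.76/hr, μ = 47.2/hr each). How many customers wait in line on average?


a = λ/μ = 0.9059; ρ = a/3 = 0.3020
P₀ = 0.400992
Lq = P₀·a^c·ρ / (c!·(1−ρ)²) = 0.400992·0.74351·0.3020/(6·0.48724)
= 0.03080

Final: 0.03080


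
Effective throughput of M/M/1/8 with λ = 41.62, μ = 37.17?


ρ = 1.1197; P_K = (1−ρ)ρ^8/(1−ρ^9) = 0.167434
λ_eff = λ(1 − P_K) = 41.62·(1 − 0.167434) = 41.62·0.832566 = 34.6514 /hr

Final: 34.6514 /hr


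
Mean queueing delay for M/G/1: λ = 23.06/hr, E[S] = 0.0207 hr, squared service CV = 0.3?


ρ = λ·E[S] = 23.06·0.0207 = 0.4773
E[S²] = E[S]²(1+C_s²) = 0.0207²·(1+0.3) = 0.0005570
Wq = λ·E[S²]/(2(1−ρ)) = 23.06·0.0005570/(2·0.5227) = 0.01229 hr

Final: 0.01229 hr


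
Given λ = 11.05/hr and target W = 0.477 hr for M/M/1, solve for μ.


W = 1/(μ−λ) ⇒ μ − λ = 1/W = 1/0.477 = 2.0964
μ = λ + 1/W = 11.05 + 2.0964 = 13.1464 per hr

Final: 13.1464 /hr


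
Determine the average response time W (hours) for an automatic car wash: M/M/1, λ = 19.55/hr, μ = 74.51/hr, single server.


W = 1/(μ−λ) = 1/(74.51 − 19.55) = 1/54.96 = 0.01820 hr

Final: 0.01820 hr


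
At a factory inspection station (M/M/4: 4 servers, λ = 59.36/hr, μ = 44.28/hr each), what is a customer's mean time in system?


a = 1.3406; ρ = 0.3351; P₀ = 0.260211
Lq = P₀·a^c·ρ/(c!(1−ρ)²) = 0.02655
Wq = Lq/λ = 0.02655/59.36 = 0.0004472 hr
W = Wq + 1/μ = 0.0004472 + 0.02258 = 0.02303 hr

Final: 0.02303 hr


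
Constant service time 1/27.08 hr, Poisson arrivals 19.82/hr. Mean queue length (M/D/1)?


ρ = 19.82/27.08 = 0.7319
M/D/1: Lq = ρ²/(2(1−ρ)) = 0.5357/(2·0.2681) = 0.99906

Final: 0.99906


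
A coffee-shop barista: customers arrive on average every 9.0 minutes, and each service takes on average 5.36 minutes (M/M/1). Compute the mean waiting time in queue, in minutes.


λ = 60/9.0 = 6.6667 /hr
μ = 60/5.36 = 11.1940 /hr
ρ = λ/μ = 6.6667/11.1940 = 0.5956
Wq = ρ/(μ−λ) = 0.5956/(11.1940−6.6667) = 0.13155 hr
In minutes: 0.13155·60 = 7.893 min

Final: 7.893 min


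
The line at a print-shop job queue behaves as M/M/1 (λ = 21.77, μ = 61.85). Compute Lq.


ρ = 21.77/61.85 = 0.3520
Lq = ρ²/(1−ρ) = 0.1239/0.6480 = 0.1912

Final: 0.1912


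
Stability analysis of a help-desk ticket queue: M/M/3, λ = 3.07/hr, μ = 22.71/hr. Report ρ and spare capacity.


Total capacity cμ = 3·22.71 = 68.13/hr
ρ = λ/(cμ) = 3.07/68.13 = 0.04506
Stable ⇔ ρ < 1: YES
Spare capacity = cμ − λ = 68.13 − 3.07 = 65.06/hr

Final: ρ = 0.04506; stable; margin = 65.06/hr


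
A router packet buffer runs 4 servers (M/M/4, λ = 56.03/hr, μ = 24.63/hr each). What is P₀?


a = λ/μ = 56.03/24.63 = 2.2749; ρ = a/c = 0.5687
Σ_{k=0}^{3} a^k/k! (terms k=0..3) = 1.00000 + 2.27487 + 2.58751 + 1.96208 = 7.82446
Tail: a^4/(4!(1−ρ)) = 26.78088/(24·0.4313) = 2.58733
P₀ = 1/(7.82446 + 2.58733) = 1/10.41179 = 0.096045

Final: 0.096045


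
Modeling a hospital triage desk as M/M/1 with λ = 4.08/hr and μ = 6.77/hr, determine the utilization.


ρ = λ/μ = 4.08/6.77 = 0.6027

Final: 0.6027


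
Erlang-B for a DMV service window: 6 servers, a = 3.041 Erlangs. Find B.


B(c,a) = (a^c/c!) / Σ_{k=0}^{c} a^k/k!
a^6/6! = 1.098414
Σ terms (k=0..6): 1.00000 + 3.04100 + 4.62384 + 4.68703 + 3.56332 + 2.16721 + 1.09841 = 20.180814
B = 1.098414/20.180814 = 0.054429

Final: 0.054429


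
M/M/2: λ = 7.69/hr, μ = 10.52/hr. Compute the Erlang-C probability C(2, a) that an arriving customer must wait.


a = λ/μ = 0.7310; ρ = a/2 = 0.3655
P₀ = 0.464671 (from M/M/c formula)
C(c,a) = [a^c/(c!(1−ρ))]·P₀ = [0.53434/(2·0.6345)]·0.464671
= 0.42107·0.464671 = 0.195660

Final: 0.195660


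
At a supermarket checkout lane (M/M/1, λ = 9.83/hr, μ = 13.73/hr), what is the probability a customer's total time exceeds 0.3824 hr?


W ~ Exponential(μ−λ) for M/M/1.
μ − λ = 13.73 − 9.83 = 3.9000
P(W > t) = e^{−(μ−λ)t} = e^{−1.4914} = 0.225066

Final: 0.225066


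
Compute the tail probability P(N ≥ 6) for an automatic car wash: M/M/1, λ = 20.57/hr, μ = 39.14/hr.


ρ = 20.57/39.14 = 0.5255
P(N ≥ n) = ρ^n = 0.5255^6 = 0.021071

Final: 0.021071


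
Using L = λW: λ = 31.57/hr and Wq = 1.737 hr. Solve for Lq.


Lq = λWq = 31.57·1.737 = 54.8371

Final: 54.8371


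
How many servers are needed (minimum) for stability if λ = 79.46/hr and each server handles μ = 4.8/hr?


Stability requires cμ > λ ⇔ c > λ/μ.
λ/μ = 79.46/4.8 = 16.5542
Minimum integer c = ⌊16.5542⌋ + 1 = 17
Check: 17·4.8 = 81.60 > 79.46, while 16·4.8 = 76.80 ≤ 79.46

Final: 17 servers


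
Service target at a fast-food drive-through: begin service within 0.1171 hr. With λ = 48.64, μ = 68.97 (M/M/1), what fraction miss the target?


ρ = 48.64/68.97 = 0.7052
P(Wq > t) = ρ·e^{−(μ−λ)t} = 0.7052·e^{−2.3806}
= 0.7052·0.092491 = 0.065228

Final: 0.065228


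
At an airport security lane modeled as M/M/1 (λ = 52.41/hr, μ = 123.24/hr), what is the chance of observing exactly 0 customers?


ρ = 52.41/123.24 = 0.4253
P_n = (1−ρ)·ρ^n = (1 − 0.4253)·0.4253^0 = 0.5747·1.000000 = 0.574732

Final: 0.574732


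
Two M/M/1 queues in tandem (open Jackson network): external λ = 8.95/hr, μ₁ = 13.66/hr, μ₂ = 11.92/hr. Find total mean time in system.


Each node sees arrival rate λ = 8.95/hr (tandem ⇒ throughput preserved).
W₁ = 1/(μ₁−λ) = 1/(13.66−8.95) = 0.21231 hr
W₂ = 1/(μ₂−λ) = 1/(11.92−8.95) = 0.33670 hr
W_total = W₁ + W₂ = 0.21231 + 0.33670 = 0.54901 hr

Final: 0.54901 hr


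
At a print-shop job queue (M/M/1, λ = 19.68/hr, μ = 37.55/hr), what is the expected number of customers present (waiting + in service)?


ρ = λ/μ = 19.68/37.55 = 0.5241
L = ρ/(1−ρ) = 0.5241/(1 − 0.5241) = 0.5241/0.4759 = 1.1013

Final: 1.1013


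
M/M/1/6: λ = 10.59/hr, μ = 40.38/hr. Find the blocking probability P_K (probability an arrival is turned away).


ρ = λ/μ = 10.59/40.38 = 0.2623
P_K = (1−ρ)ρ^K/(1−ρ^(K+1)) = (0.7377·0.0003254)/(1 − 0.00008533)
= 0.0002400/0.999915 = 0.0002401

Final: 0.0002401


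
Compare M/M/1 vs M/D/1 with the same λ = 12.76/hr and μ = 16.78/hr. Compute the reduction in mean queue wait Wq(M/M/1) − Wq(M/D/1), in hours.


ρ = 12.76/16.78 = 0.7604
Wq(M/M/1) = ρ/(μ−λ) = 0.7604/4.02 = 0.18916 hr
Wq(M/D/1) = ρ/(2(μ−λ)) = 0.09458 hr
Savings = 0.18916 − 0.09458 = 0.09458 hr

Final: 0.09458 hr


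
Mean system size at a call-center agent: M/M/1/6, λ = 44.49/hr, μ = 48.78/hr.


ρ = 44.49/48.78 = 0.9121
L = ρ[1 − (K+1)ρ^K + Kρ^(K+1)] / [(1−ρ)(1−ρ^(K+1))]
Numerator: 0.9121·(1 − 7·0.575604 + 6·0.524982) = 0.110052
Denominator: (0.08795)·(0.475018) = 0.041776
L = 0.110052/0.041776 = 2.6344

Final: 2.6344


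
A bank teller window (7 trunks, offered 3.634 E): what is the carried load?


B(7,3.634) = 0.045319 (Erlang-B)
Carried load = a(1 − B) = 3.634·(1 − 0.045319) = 3.634·0.954681 = 3.4693 E

Final: 3.4693 Erlangs


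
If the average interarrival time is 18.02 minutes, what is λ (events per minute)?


λ = 1/(interarrival time) in consistent units.
1 minute = 1 min, so λ = 1/18.02 = 0.05549 per minute

Final: 0.05549 /min


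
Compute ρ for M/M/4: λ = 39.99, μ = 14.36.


ρ = λ/(cμ) = 39.99/(4·14.36) = 39.99/57.44 = 0.6962

Final: 0.6962


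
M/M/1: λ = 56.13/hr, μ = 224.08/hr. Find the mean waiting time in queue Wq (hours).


ρ = 56.13/224.08 = 0.2505
Wq = ρ/(μ−λ) = 0.2505/(224.08 − 56.13) = 0.2505/167.95 = 0.001491 hr

Final: 0.001491 hr


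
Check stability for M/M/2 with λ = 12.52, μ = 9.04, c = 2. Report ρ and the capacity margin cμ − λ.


Total capacity cμ = 2·9.04 = 18.08/hr
ρ = λ/(cμ) = 12.52/18.08 = 0.6925
Stable ⇔ ρ < 1: YES
Spare capacity = cμ − λ = 18.08 − 12.52 = 5.56/hr

Final: ρ = 0.6925; stable; margin = 5.56/hr


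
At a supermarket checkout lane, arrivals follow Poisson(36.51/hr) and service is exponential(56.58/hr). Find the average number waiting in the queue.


ρ = 36.51/56.58 = 0.6453
Lq = ρ²/(1−ρ) = 0.4164/0.3547 = 1.1739

Final: 1.1739


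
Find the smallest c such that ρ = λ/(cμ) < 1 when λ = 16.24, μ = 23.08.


Stability requires cμ > λ ⇔ c > λ/μ.
λ/μ = 16.24/23.08 = 0.7036
Minimum integer c = ⌊0.7036⌋ + 1 = 1
Check: 1·23.08 = 23.08 > 16.24, while 0·23.08 = 0.00 ≤ 16.24

Final: 1 servers


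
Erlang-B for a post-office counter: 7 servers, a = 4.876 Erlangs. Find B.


B(c,a) = (a^c/c!) / Σ_{k=0}^{c} a^k/k!
a^7/7! = 13.002155
Σ terms (k=0..7): 1.00000 + 4.87600 + 11.88769 + 19.32146 + 23.55285 + 22.96874 + 18.66593 + 13.00216 = 115.274829
B = 13.002155/115.274829 = 0.112793

Final: 0.112793


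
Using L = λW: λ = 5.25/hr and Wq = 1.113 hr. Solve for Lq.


Lq = λWq = 5.25·1.113 = 5.8433

Final: 5.8433


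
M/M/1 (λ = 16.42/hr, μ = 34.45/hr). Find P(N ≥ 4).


ρ = 16.42/34.45 = 0.4766
P(N ≥ n) = ρ^n = 0.4766^4 = 0.051610

Final: 0.051610


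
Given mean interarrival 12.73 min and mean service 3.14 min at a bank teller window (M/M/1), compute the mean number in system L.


λ = 60/12.73 = 4.7133 /hr
μ = 60/3.14 = 19.1083 /hr
ρ = λ/μ = 4.7133/19.1083 = 0.2467
L = ρ/(1−ρ) = 0.2467/0.7533 = 0.3274

Final: 0.3274


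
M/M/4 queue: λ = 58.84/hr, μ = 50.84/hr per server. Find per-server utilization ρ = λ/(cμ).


ρ = λ/(cμ) = 58.84/(4·50.84) = 58.84/203.36 = 0.2893

Final: 0.2893


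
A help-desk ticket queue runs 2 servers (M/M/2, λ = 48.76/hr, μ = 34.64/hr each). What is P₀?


a = λ/μ = 48.76/34.64 = 1.4076; ρ = a/c = 0.7038
Σ_{k=0}^{1} a^k/k! (terms k=0..1) = 1.00000 + 1.40762 = 2.40762
Tail: a^2/(2!(1−ρ)) = 1.98140/(2·0.2962) = 3.34482
P₀ = 1/(2.40762 + 3.34482) = 1/5.75244 = 0.173839

Final: 0.173839


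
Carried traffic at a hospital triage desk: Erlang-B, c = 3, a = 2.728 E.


B(3,2.728) = 0.312355 (Erlang-B)
Carried load = a(1 − B) = 2.728·(1 − 0.312355) = 2.728·0.687645 = 1.8759 E

Final: 1.8759 Erlangs


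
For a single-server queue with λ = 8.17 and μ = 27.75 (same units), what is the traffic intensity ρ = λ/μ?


ρ = λ/μ = 8.17/27.75 = 0.2944

Final: 0.2944


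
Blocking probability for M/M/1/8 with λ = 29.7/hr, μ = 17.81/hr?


ρ = λ/μ = 29.7/17.81 = 1.6676
P_K = (1−ρ)ρ^K/(1−ρ^(K+1)) = (-0.6676·59.805378)/(1 − 99.731596)
= -39.926218/-98.731596 = 0.404391

Final: 0.404391


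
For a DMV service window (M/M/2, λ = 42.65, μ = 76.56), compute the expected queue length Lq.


a = λ/μ = 0.5571; ρ = a/2 = 0.2785
P₀ = 0.564285
Lq = P₀·a^c·ρ / (c!·(1−ρ)²) = 0.564285·0.31034·0.2785/(2·0.52050)
= 0.04686

Final: 0.04686


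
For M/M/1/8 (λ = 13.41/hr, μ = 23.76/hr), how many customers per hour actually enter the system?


ρ = 0.5644; P_K = (1−ρ)ρ^8/(1−ρ^9) = 0.004511
λ_eff = λ(1 − P_K) = 13.41·(1 − 0.004511) = 13.41·0.995489 = 13.3495 /hr

Final: 13.3495 /hr


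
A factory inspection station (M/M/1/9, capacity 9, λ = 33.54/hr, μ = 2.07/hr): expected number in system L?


ρ = 33.54/2.07 = 16.2029
L = ρ[1 − (K+1)ρ^K + Kρ^(K+1)] / [(1−ρ)(1−ρ^(K+1))]
Numerator: 16.2029·(1 − 10·76972291397.711731 + 9·1247174228733.937744) = 169398795241964.937500
Denominator: (-15.2029)·(-1247174228732.937744) = 18960663274505.097656
L = 169398795241964.937500/18960663274505.097656 = 8.9342

Final: 8.9342


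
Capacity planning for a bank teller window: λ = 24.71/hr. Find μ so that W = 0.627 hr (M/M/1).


W = 1/(μ−λ) ⇒ μ − λ = 1/W = 1/0.627 = 1.5949
μ = λ + 1/W = 24.71 + 1.5949 = 26.3049 per hr

Final: 26.3049 /hr


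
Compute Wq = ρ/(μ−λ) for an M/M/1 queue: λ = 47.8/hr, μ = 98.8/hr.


ρ = 47.8/98.8 = 0.4838
Wq = ρ/(μ−λ) = 0.4838/(98.8 − 47.8) = 0.4838/51.00 = 0.009486 hr

Final: 0.009486 hr


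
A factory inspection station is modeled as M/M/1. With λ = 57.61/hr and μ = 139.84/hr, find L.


ρ = λ/μ = 57.61/139.84 = 0.4120
L = ρ/(1−ρ) = 0.4120/(1 − 0.4120) = 0.4120/0.5880 = 0.7006

Final: 0.7006


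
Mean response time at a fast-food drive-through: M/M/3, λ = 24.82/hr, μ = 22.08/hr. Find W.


a = 1.1241; ρ = 0.3747; P₀ = 0.319033
Lq = P₀·a^c·ρ/(c!(1−ρ)²) = 0.07238
Wq = Lq/λ = 0.07238/24.82 = 0.002916 hr
W = Wq + 1/μ = 0.002916 + 0.04529 = 0.04821 hr

Final: 0.04821 hr


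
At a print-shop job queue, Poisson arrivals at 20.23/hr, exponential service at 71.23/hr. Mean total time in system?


W = 1/(μ−λ) = 1/(71.23 − 20.23) = 1/51.00 = 0.01961 hr

Final: 0.01961 hr


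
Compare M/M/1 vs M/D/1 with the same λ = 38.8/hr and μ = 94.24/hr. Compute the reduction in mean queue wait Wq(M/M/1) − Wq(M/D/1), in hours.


ρ = 38.8/94.24 = 0.4117
Wq(M/M/1) = ρ/(μ−λ) = 0.4117/55.44 = 0.007426 hr
Wq(M/D/1) = ρ/(2(μ−λ)) = 0.003713 hr
Savings = 0.007426 − 0.003713 = 0.003713 hr

Final: 0.003713 hr


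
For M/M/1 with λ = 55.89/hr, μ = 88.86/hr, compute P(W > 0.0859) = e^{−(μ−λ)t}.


W ~ Exponential(μ−λ) for M/M/1.
μ − λ = 88.86 − 55.89 = 32.9700
P(W > t) = e^{−(μ−λ)t} = e^{−2.8321} = 0.058888

Final: 0.058888


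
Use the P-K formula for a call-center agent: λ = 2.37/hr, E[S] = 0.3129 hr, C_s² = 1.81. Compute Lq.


ρ = λ·E[S] = 2.37·0.3129 = 0.7416
Lq = ρ²(1+C_s²)/(2(1−ρ)) = 0.5499·(1+1.81)/(2·0.2584)
= 0.5499·2.8100/0.5169 = 2.98983

Final: 2.98983


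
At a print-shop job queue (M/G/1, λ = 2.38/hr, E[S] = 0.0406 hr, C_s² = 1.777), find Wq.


ρ = λ·E[S] = 2.38·0.0406 = 0.09663
E[S²] = E[S]²(1+C_s²) = 0.0406²·(1+1.777) = 0.004577
Wq = λ·E[S²]/(2(1−ρ)) = 2.38·0.004577/(2·0.9034) = 0.006030 hr

Final: 0.006030 hr


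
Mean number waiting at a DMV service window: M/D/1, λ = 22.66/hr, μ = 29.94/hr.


ρ = 22.66/29.94 = 0.7568
M/D/1: Lq = ρ²/(2(1−ρ)) = 0.5728/(2·0.2432) = 1.17790

Final: 1.17790


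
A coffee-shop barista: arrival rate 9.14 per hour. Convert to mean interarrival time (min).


Mean interarrival time = 1/λ = 1/9.14 hour = 0.10941 hour
In minutes: 0.10941 × 60 = 6.5646 min

Final: 6.5646 min


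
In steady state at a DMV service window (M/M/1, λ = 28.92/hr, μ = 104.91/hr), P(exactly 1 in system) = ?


ρ = 28.92/104.91 = 0.2757
P_n = (1−ρ)·ρ^n = (1 − 0.2757)·0.2757^1 = 0.7243·0.275665 = 0.199674

Final: 0.199674


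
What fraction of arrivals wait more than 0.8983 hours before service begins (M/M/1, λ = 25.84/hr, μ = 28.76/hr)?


ρ = 25.84/28.76 = 0.8985
P(Wq > t) = ρ·e^{−(μ−λ)t} = 0.8985·e^{−2.6230}
= 0.8985·0.072582 = 0.065213

Final: 0.065213


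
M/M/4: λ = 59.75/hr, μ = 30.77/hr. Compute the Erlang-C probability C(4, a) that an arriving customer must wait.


a = λ/μ = 1.9418; ρ = a/4 = 0.4855
P₀ = 0.138911 (from M/M/c formula)
C(c,a) = [a^c/(c!(1−ρ))]·P₀ = [14.21810/(24·0.5145)]·0.138911
= 1.15135·0.138911 = 0.159935

Final: 0.159935


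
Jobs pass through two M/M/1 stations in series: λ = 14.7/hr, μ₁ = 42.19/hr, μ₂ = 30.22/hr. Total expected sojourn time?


Each node sees arrival rate λ = 14.7/hr (tandem ⇒ throughput preserved).
W₁ = 1/(μ₁−λ) = 1/(42.19−14.7) = 0.03638 hr
W₂ = 1/(μ₂−λ) = 1/(30.22−14.7) = 0.06443 hr
W_total = W₁ + W₂ = 0.03638 + 0.06443 = 0.10081 hr

Final: 0.10081 hr


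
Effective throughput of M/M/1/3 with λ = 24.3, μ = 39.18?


ρ = 0.6202; P_K = (1−ρ)ρ^3/(1−ρ^4) = 0.106343
λ_eff = λ(1 − P_K) = 24.3·(1 − 0.106343) = 24.3·0.893657 = 21.7159 /hr

Final: 21.7159 /hr


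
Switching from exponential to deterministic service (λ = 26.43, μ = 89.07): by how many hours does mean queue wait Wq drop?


ρ = 26.43/89.07 = 0.2967
Wq(M/M/1) = ρ/(μ−λ) = 0.2967/62.64 = 0.004737 hr
Wq(M/D/1) = ρ/(2(μ−λ)) = 0.002369 hr
Savings = 0.004737 − 0.002369 = 0.002369 hr

Final: 0.002369 hr


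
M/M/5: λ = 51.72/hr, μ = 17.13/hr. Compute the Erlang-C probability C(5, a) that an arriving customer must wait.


a = λ/μ = 3.0193; ρ = a/5 = 0.6039
P₀ = 0.045652 (from M/M/c formula)
C(c,a) = [a^c/(c!(1−ρ))]·P₀ = [250.90295/(120·0.3961)]·0.045652
= 5.27798·0.045652 = 0.240949

Final: 0.240949


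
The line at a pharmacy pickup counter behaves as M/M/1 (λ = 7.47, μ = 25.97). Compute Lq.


ρ = 7.47/25.97 = 0.2876
Lq = ρ²/(1−ρ) = 0.08274/0.7124 = 0.1161

Final: 0.1161


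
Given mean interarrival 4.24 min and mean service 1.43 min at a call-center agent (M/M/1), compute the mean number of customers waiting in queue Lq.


λ = 60/4.24 = 14.1509 /hr
μ = 60/1.43 = 41.9580 /hr
ρ = λ/μ = 14.1509/41.9580 = 0.3373
Lq = ρ²/(1−ρ) = 0.1137/0.6627 = 0.1716

Final: 0.1716


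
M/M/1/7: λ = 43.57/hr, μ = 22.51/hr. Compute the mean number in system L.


ρ = 43.57/22.51 = 1.9356
L = ρ[1 − (K+1)ρ^K + Kρ^(K+1)] / [(1−ρ)(1−ρ^(K+1))]
Numerator: 1.9356·(1 − 8·101.785158 + 7·197.013742) = 1095.182430
Denominator: (-0.9356)·(-196.013742) = 183.387357
L = 1095.182430/183.387357 = 5.9720

Final: 5.9720


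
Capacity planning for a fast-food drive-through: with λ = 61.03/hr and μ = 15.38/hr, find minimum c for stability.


Stability requires cμ > λ ⇔ c > λ/μ.
λ/μ = 61.03/15.38 = 3.9681
Minimum integer c = ⌊3.9681⌋ + 1 = 4
Check: 4·15.38 = 61.52 > 61.03, while 3·15.38 = 46.14 ≤ 61.03

Final: 4 servers


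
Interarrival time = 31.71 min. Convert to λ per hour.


λ = 1/(interarrival time) in consistent units.
1 hour = 60 min, so λ = 60/31.71 = 1.8921 per hour

Final: 1.8921 /hr


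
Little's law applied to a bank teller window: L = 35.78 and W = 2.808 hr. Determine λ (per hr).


λ = L/W = 35.78/2.808 = 12.7422 /hr

Final: 12.7422 /hr


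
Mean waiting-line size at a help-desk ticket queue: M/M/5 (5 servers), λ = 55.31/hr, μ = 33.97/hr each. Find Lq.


a = λ/μ = 1.6282; ρ = a/5 = 0.3256
P₀ = 0.195796
Lq = P₀·a^c·ρ / (c!·(1−ρ)²) = 0.195796·11.44302·0.3256/(120·0.45476)
= 0.01337

Final: 0.01337


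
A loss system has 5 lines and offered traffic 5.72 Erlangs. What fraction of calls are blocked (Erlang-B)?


B(c,a) = (a^c/c!) / Σ_{k=0}^{c} a^k/k!
a^5/5! = 51.026866
Σ terms (k=0..5): 1.00000 + 5.72000 + 16.35920 + 31.19154 + 44.60390 + 51.02687 = 149.901512
B = 51.026866/149.901512 = 0.340403

Final: 0.340403


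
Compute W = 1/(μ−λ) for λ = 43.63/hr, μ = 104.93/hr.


W = 1/(μ−λ) = 1/(104.93 − 43.63) = 1/61.30 = 0.01631 hr

Final: 0.01631 hr


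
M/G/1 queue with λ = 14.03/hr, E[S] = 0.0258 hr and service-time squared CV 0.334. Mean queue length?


ρ = λ·E[S] = 14.03·0.0258 = 0.3620
Lq = ρ²(1+C_s²)/(2(1−ρ)) = 0.1310·(1+0.334)/(2·0.6380)
= 0.1310·1.3340/1.2761 = 0.13698

Final: 0.13698


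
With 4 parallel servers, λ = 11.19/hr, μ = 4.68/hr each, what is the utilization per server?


ρ = λ/(cμ) = 11.19/(4·4.68) = 11.19/18.72 = 0.5978

Final: 0.5978


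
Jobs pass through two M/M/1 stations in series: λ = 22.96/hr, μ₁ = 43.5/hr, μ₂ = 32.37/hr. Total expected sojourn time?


Each node sees arrival rate λ = 22.96/hr (tandem ⇒ throughput preserved).
W₁ = 1/(μ₁−λ) = 1/(43.5−22.96) = 0.04869 hr
W₂ = 1/(μ₂−λ) = 1/(32.37−22.96) = 0.10627 hr
W_total = W₁ + W₂ = 0.04869 + 0.10627 = 0.15496 hr

Final: 0.15496 hr


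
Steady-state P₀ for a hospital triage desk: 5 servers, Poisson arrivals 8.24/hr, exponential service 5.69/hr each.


a = λ/μ = 8.24/5.69 = 1.4482; ρ = a/c = 0.2896
Σ_{k=0}^{4} a^k/k! (terms k=0..4) = 1.00000 + 1.44815 + 1.04858 + 0.50617 + 0.18325 = 4.18615
Tail: a^5/(5!(1−ρ)) = 6.36905/(120·0.7104) = 0.07472
P₀ = 1/(4.18615 + 0.07472) = 1/4.26086 = 0.234694

Final: 0.234694


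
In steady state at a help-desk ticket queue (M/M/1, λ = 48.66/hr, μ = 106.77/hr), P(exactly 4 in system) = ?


ρ = 48.66/106.77 = 0.4557
P_n = (1−ρ)·ρ^n = (1 − 0.4557)·0.4557^4 = 0.5443·0.043141 = 0.023480

Final: 0.023480


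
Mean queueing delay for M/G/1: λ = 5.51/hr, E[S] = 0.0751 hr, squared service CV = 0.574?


ρ = λ·E[S] = 5.51·0.0751 = 0.4138
E[S²] = E[S]²(1+C_s²) = 0.0751²·(1+0.574) = 0.008877
Wq = λ·E[S²]/(2(1−ρ)) = 5.51·0.008877/(2·0.5862) = 0.04172 hr

Final: 0.04172 hr


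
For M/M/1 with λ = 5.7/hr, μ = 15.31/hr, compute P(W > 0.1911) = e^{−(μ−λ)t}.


W ~ Exponential(μ−λ) for M/M/1.
μ − λ = 15.31 − 5.7 = 9.6100
P(W > t) = e^{−(μ−λ)t} = e^{−1.8365} = 0.159379

Final: 0.159379


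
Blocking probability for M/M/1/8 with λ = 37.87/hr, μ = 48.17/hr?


ρ = λ/μ = 37.87/48.17 = 0.7862
P_K = (1−ρ)ρ^K/(1−ρ^(K+1)) = (0.2138·0.145932)/(1 − 0.114728)
= 0.031204/0.885272 = 0.035248

Final: 0.035248


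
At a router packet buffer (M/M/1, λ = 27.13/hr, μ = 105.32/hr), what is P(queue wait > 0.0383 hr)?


ρ = 27.13/105.32 = 0.2576
P(Wq > t) = ρ·e^{−(μ−λ)t} = 0.2576·e^{−2.9947}
= 0.2576·0.050053 = 0.012893

Final: 0.012893


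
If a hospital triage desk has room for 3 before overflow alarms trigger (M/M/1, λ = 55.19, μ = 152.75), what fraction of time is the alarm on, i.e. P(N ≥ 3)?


ρ = 55.19/152.75 = 0.3613
P(N ≥ n) = ρ^n = 0.3613^3 = 0.047167

Final: 0.047167


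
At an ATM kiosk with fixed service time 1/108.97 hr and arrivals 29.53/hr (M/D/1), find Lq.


ρ = 29.53/108.97 = 0.2710
M/D/1: Lq = ρ²/(2(1−ρ)) = 0.07344/(2·0.7290) = 0.05037

Final: 0.05037


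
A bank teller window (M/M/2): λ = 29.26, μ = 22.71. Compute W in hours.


a = 1.2884; ρ = 0.6442; P₀ = 0.216390
Lq = P₀·a^c·ρ/(c!(1−ρ)²) = 0.91403
Wq = Lq/λ = 0.91403/29.26 = 0.03124 hr
W = Wq + 1/μ = 0.03124 + 0.04403 = 0.07527 hr

Final: 0.07527 hr


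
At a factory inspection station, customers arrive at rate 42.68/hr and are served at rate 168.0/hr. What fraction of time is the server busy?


ρ = λ/μ = 42.68/168.0 = 0.2540

Final: 0.2540


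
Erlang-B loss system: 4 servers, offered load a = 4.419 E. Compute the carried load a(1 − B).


B(4,4.419) = 0.349557 (Erlang-B)
Carried load = a(1 − B) = 4.419·(1 − 0.349557) = 4.419·0.650443 = 2.8743 E

Final: 2.8743 Erlangs


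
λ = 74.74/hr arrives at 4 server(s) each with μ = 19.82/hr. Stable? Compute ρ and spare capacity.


Total capacity cμ = 4·19.82 = 79.28/hr
ρ = λ/(cμ) = 74.74/79.28 = 0.9427
Stable ⇔ ρ < 1: YES
Spare capacity = cμ − λ = 79.28 − 74.74 = 4.54/hr

Final: ρ = 0.9427; stable; margin = 4.54/hr


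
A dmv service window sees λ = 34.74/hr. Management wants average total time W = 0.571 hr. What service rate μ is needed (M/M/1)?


W = 1/(μ−λ) ⇒ μ − λ = 1/W = 1/0.571 = 1.7513
μ = λ + 1/W = 34.74 + 1.7513 = 36.4913 per hr

Final: 36.4913 /hr


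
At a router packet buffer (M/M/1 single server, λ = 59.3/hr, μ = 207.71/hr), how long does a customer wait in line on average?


ρ = 59.3/207.71 = 0.2855
Wq = ρ/(μ−λ) = 0.2855/(207.71 − 59.3) = 0.2855/148.41 = 0.001924 hr

Final: 0.001924 hr


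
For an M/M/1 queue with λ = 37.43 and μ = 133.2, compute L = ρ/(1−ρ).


ρ = λ/μ = 37.43/133.2 = 0.2810
L = ρ/(1−ρ) = 0.2810/(1 − 0.2810) = 0.2810/0.7190 = 0.3908

Final: 0.3908


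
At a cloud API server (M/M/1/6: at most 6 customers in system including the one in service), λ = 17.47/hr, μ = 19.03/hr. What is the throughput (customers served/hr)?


ρ = 0.9180; P_K = (1−ρ)ρ^6/(1−ρ^7) = 0.108925
λ_eff = λ(1 − P_K) = 17.47·(1 − 0.108925) = 17.47·0.891075 = 15.5671 /hr

Final: 15.5671 /hr


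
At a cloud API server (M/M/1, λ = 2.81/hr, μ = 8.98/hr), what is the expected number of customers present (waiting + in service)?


ρ = λ/μ = 2.81/8.98 = 0.3129
L = ρ/(1−ρ) = 0.3129/(1 − 0.3129) = 0.3129/0.6871 = 0.4554

Final: 0.4554


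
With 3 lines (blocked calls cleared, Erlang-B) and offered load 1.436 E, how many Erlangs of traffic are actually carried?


B(3,1.436) = 0.124610 (Erlang-B)
Carried load = a(1 − B) = 1.436·(1 − 0.124610) = 1.436·0.875390 = 1.2571 E

Final: 1.2571 Erlangs


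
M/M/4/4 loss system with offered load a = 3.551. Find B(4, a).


B(c,a) = (a^c/c!) / Σ_{k=0}^{c} a^k/k!
a^4/4! = 6.625085
Σ terms (k=0..4): 1.00000 + 3.55100 + 6.30480 + 7.46278 + 6.62508 = 24.943668
B = 6.625085/24.943668 = 0.265602

Final: 0.265602


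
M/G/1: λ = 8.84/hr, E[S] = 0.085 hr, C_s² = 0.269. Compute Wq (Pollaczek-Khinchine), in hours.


ρ = λ·E[S] = 8.84·0.085 = 0.7514
E[S²] = E[S]²(1+C_s²) = 0.085²·(1+0.269) = 0.009169
Wq = λ·E[S²]/(2(1−ρ)) = 8.84·0.009169/(2·0.2486) = 0.16301 hr

Final: 0.16301 hr


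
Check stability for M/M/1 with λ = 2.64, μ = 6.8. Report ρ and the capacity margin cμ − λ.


Total capacity cμ = 1·6.8 = 6.80/hr
ρ = λ/(cμ) = 2.64/6.80 = 0.3882
Stable ⇔ ρ < 1: YES
Spare capacity = cμ − λ = 6.80 − 2.64 = 4.16/hr

Final: ρ = 0.3882; stable; margin = 4.16/hr


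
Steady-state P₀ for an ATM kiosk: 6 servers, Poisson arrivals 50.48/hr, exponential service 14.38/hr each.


a = λ/μ = 50.48/14.38 = 3.5104; ρ = a/c = 0.5851
Σ_{k=0}^{5} a^k/k! (terms k=0..5) = 1.00000 + 3.51043 + 6.16156 + 7.20991 + 6.32748 + 4.44243 = 28.65182
Tail: a^6/(6!(1−ρ)) = 1871.38335/(720·0.4149) = 6.26408
P₀ = 1/(28.65182 + 6.26408) = 1/34.91590 = 0.028640

Final: 0.028640


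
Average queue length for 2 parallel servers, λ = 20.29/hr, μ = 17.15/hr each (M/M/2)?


a = λ/μ = 1.1831; ρ = a/2 = 0.5915
P₀ = 0.256640
Lq = P₀·a^c·ρ / (c!·(1−ρ)²) = 0.256640·1.39970·0.5915/(2·0.16684)
= 0.63684

Final: 0.63684


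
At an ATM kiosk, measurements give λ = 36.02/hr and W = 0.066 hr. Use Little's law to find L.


L = λW = 36.02·0.066 = 2.3773

Final: 2.3773


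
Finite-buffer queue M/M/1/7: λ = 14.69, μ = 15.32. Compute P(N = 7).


ρ = λ/μ = 14.69/15.32 = 0.9589
P_K = (1−ρ)ρ^K/(1−ρ^(K+1)) = (0.04112·0.745317)/(1 − 0.714668)
= 0.030649/0.285332 = 0.107417

Final: 0.107417


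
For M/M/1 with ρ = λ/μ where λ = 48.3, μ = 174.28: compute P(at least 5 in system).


ρ = 48.3/174.28 = 0.2771
P(N ≥ n) = ρ^n = 0.2771^5 = 0.001635

Final: 0.001635


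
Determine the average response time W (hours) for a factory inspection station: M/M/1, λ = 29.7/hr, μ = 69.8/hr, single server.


W = 1/(μ−λ) = 1/(69.8 − 29.7) = 1/40.10 = 0.02494 hr

Final: 0.02494 hr


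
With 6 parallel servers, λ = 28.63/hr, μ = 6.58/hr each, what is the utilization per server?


ρ = λ/(cμ) = 28.63/(6·6.58) = 28.63/39.48 = 0.7252

Final: 0.7252


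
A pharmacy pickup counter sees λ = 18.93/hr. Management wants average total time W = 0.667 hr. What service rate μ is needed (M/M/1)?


W = 1/(μ−λ) ⇒ μ − λ = 1/W = 1/0.667 = 1.4993
μ = λ + 1/W = 18.93 + 1.4993 = 20.4293 per hr

Final: 20.4293 /hr


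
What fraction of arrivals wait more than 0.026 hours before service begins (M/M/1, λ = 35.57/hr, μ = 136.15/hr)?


ρ = 35.57/136.15 = 0.2613
P(Wq > t) = ρ·e^{−(μ−λ)t} = 0.2613·e^{−2.6151}
= 0.2613·0.073162 = 0.019114

Final: 0.019114


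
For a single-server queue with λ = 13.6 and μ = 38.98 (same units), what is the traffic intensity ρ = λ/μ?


ρ = λ/μ = 13.6/38.98 = 0.3489

Final: 0.3489


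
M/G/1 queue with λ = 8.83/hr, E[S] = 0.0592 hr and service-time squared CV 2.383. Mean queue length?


ρ = λ·E[S] = 8.83·0.0592 = 0.5227
Lq = ρ²(1+C_s²)/(2(1−ρ)) = 0.2733·(1+2.383)/(2·0.4773)
= 0.2733·3.3830/0.9545 = 0.96845

Final: 0.96845


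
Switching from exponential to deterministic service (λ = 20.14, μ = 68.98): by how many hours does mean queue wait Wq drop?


ρ = 20.14/68.98 = 0.2920
Wq(M/M/1) = ρ/(μ−λ) = 0.2920/48.84 = 0.005978 hr
Wq(M/D/1) = ρ/(2(μ−λ)) = 0.002989 hr
Savings = 0.005978 − 0.002989 = 0.002989 hr

Final: 0.002989 hr


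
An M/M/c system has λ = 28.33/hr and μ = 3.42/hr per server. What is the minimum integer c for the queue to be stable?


Stability requires cμ > λ ⇔ c > λ/μ.
λ/μ = 28.33/3.42 = 8.2836
Minimum integer c = ⌊8.2836⌋ + 1 = 9
Check: 9·3.42 = 30.78 > 28.33, while 8·3.42 = 27.36 ≤ 28.33

Final: 9 servers


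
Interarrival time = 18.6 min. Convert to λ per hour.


λ = 1/(interarrival time) in consistent units.
1 hour = 60 min, so λ = 60/18.6 = 3.2258 per hour

Final: 3.2258 /hr


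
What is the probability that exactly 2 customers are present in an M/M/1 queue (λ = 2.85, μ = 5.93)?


ρ = 2.85/5.93 = 0.4806
P_n = (1−ρ)·ρ^n = (1 − 0.4806)·0.4806^2 = 0.5194·0.230983 = 0.119971

Final: 0.119971


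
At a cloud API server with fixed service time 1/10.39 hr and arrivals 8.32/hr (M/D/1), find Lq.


ρ = 8.32/10.39 = 0.8008
M/D/1: Lq = ρ²/(2(1−ρ)) = 0.6412/(2·0.1992) = 1.60928

Final: 1.60928


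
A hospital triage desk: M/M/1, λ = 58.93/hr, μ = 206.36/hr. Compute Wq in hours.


ρ = 58.93/206.36 = 0.2856
Wq = ρ/(μ−λ) = 0.2856/(206.36 − 58.93) = 0.2856/147.43 = 0.001937 hr

Final: 0.001937 hr


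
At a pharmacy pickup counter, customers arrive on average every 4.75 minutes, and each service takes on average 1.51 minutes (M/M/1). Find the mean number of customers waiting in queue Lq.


λ = 60/4.75 = 12.6316 /hr
μ = 60/1.51 = 39.7351 /hr
ρ = λ/μ = 12.6316/39.7351 = 0.3179
Lq = ρ²/(1−ρ) = 0.1011/0.6821 = 0.1482

Final: 0.1482


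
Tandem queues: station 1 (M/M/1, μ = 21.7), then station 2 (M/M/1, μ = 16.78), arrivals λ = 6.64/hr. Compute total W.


Each node sees arrival rate λ = 6.64/hr (tandem ⇒ throughput preserved).
W₁ = 1/(μ₁−λ) = 1/(21.7−6.64) = 0.06640 hr
W₂ = 1/(μ₂−λ) = 1/(16.78−6.64) = 0.09862 hr
W_total = W₁ + W₂ = 0.06640 + 0.09862 = 0.16502 hr

Final: 0.16502 hr


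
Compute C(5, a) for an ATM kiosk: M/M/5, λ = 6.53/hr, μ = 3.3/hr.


a = λ/μ = 1.9788; ρ = a/5 = 0.3958
P₀ = 0.137265 (from M/M/c formula)
C(c,a) = [a^c/(c!(1−ρ))]·P₀ = [30.33865/(120·0.6042)]·0.137265
= 0.41841·0.137265 = 0.057433

Final: 0.057433


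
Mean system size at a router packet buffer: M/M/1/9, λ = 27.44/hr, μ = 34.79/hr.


ρ = 27.44/34.79 = 0.7887
L = ρ[1 − (K+1)ρ^K + Kρ^(K+1)] / [(1−ρ)(1−ρ^(K+1))]
Numerator: 0.7887·(1 − 10·0.118132 + 9·0.093174) = 0.518395
Denominator: (0.2113)·(0.906826) = 0.191583
L = 0.518395/0.191583 = 2.7059

Final: 2.7059


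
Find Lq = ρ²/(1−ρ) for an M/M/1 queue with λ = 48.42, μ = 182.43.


ρ = 48.42/182.43 = 0.2654
Lq = ρ²/(1−ρ) = 0.07045/0.7346 = 0.09590

Final: 0.09590


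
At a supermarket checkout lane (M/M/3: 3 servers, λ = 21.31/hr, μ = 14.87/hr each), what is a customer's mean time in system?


a = 1.4331; ρ = 0.4777; P₀ = 0.227318
Lq = P₀·a^c·ρ/(c!(1−ρ)²) = 0.19526
Wq = Lq/λ = 0.19526/21.31 = 0.009163 hr
W = Wq + 1/μ = 0.009163 + 0.06725 = 0.07641 hr

Final: 0.07641 hr


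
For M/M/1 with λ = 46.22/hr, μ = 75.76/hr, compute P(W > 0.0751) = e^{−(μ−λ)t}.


W ~ Exponential(μ−λ) for M/M/1.
μ − λ = 75.76 − 46.22 = 29.5400
P(W > t) = e^{−(μ−λ)t} = e^{−2.2185} = 0.108777

Final: 0.108777


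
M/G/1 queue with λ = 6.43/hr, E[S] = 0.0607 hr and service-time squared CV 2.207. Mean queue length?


ρ = λ·E[S] = 6.43·0.0607 = 0.3903
Lq = ρ²(1+C_s²)/(2(1−ρ)) = 0.1523·(1+2.207)/(2·0.6097)
= 0.1523·3.2070/1.2194 = 0.40064

Final: 0.40064


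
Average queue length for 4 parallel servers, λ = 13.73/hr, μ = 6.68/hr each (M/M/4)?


a = λ/μ = 2.0554; ρ = a/4 = 0.5138
P₀ = 0.122781
Lq = P₀·a^c·ρ / (c!·(1−ρ)²) = 0.122781·17.84746·0.5138/(24·0.23634)
= 0.19851

Final: 0.19851


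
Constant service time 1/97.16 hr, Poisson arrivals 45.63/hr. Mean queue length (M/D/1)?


ρ = 45.63/97.16 = 0.4696
M/D/1: Lq = ρ²/(2(1−ρ)) = 0.2206/(2·0.5304) = 0.20793

Final: 0.20793


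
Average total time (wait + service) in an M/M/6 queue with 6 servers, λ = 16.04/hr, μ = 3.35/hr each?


a = 4.7881; ρ = 0.7980; P₀ = 0.006201
Lq = P₀·a^c·ρ/(c!(1−ρ)²) = 2.02969
Wq = Lq/λ = 2.02969/16.04 = 0.12654 hr
W = Wq + 1/μ = 0.12654 + 0.29851 = 0.42505 hr

Final: 0.42505 hr


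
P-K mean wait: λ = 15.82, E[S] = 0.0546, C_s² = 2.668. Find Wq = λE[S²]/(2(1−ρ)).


ρ = λ·E[S] = 15.82·0.0546 = 0.8638
E[S²] = E[S]²(1+C_s²) = 0.0546²·(1+2.668) = 0.010935
Wq = λ·E[S²]/(2(1−ρ)) = 15.82·0.010935/(2·0.1362) = 0.63493 hr

Final: 0.63493 hr
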